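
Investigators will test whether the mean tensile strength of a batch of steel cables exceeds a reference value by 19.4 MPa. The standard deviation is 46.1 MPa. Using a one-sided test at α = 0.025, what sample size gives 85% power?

For a one-sample z-test, n = ((z_α + z_β)·σ/δ)².
z_α = 1.960 (one-sided α = 0.025); z_β = 1.036 (power 85% → β = 0.15).
n = (2.996 × 46.1 / 19.4)² = 50.69
Round up: n = 51.

n = 51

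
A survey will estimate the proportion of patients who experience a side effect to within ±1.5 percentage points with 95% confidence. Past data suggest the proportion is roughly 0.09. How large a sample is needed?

n = 1399

For a proportion with margin E = 0.015 at 95% confidence, z = 1.960.
n = p̂(1−p̂)(z/E)² = 0.09 × 0.91 × (1.960/0.015)² = 1398.34
Round up: n = 1399.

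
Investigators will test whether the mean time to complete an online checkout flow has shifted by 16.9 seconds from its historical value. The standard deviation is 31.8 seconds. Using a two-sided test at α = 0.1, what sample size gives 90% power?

31

For a one-sample z-test, n = ((z_{α/2} + z_β)·σ/δ)².
z_{α/2} = 1.645 (two-sided α = 0.1); z_β = 1.282 (power 90% → β = 0.1).
n = (2.927 × 31.8 / 16.9)² = 30.33
Round up: n = 31.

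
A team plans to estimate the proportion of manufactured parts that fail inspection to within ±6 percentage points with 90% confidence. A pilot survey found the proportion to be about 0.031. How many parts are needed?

For a proportion with margin E = 0.06 at 90% confidence, z = 1.645.
n = p̂(1−p̂)(z/E)² = 0.031 × 0.969 × (1.645/0.06)² = 22.58
Round up: n = 23.

23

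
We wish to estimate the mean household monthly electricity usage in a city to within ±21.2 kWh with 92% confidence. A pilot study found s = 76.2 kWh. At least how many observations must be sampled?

n = 40

For a mean, the margin of error is E = z·σ/√n, so n = (zσ/E)².
At 92% confidence, z = 1.751.
n = (1.751 × 76.2 / 21.2)² = 39.61
Round up: n = 40.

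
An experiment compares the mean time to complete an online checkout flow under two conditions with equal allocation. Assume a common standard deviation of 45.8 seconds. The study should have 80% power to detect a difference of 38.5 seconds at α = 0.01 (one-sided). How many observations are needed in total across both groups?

58 total

For two equal groups, n per group = 2·((z_α + z_β)·σ/δ)².
z_α = 2.326; z_β = 0.842 (power 80%).
n = 2 × (3.168 × 45.8 / 38.5)² = 2 × 14.20 = 28.40
Round up: n = 29 per group.
Total across both groups: 2 × 29 = 58.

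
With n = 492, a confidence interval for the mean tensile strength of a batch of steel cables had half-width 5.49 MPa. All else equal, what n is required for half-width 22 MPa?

n = 31

Margin of error scales as 1/√n, so n₂ = n₁·(E₁/E₂)².
n₂ = 492 × (5.49/22)² = 492 × 0.06227 = 30.64
Round up: n₂ = 31.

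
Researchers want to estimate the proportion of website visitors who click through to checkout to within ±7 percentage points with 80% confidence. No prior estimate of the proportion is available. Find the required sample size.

For a proportion with margin E = 0.07 at 80% confidence, z = 1.282.
With no prior estimate, use p = 0.5, which maximizes p(1−p) at 0.25.
n = 0.25 × (z/E)² = 0.25 × (1.282/0.07)² = 83.85
Round up: n = 84.

n = 84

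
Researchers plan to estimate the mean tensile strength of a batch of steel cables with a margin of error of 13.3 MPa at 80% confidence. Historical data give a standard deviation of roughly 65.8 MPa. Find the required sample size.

For a mean, the margin of error is E = z·σ/√n, so n = (zσ/E)².
At 80% confidence, z = 1.282.
n = (1.282 × 65.8 / 13.3)² = 40.23
Round up: n = 41.

41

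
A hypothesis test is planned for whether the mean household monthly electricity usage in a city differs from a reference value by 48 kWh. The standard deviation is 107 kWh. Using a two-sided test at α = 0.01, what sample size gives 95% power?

89

For a one-sample z-test, n = ((z_{α/2} + z_β)·σ/δ)².
z_{α/2} = 2.576 (two-sided α = 0.01); z_β = 1.645 (power 95% → β = 0.05).
n = (4.221 × 107 / 48)² = 88.54
Round up: n = 89.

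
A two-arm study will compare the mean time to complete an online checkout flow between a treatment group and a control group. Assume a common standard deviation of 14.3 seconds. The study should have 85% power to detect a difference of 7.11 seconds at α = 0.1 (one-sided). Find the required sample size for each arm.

For two equal groups, n per group = 2·((z_α + z_β)·σ/δ)².
z_α = 1.282; z_β = 1.036 (power 85%).
n = 2 × (2.318 × 14.3 / 7.11)² = 2 × 21.74 = 43.48
Round up: n = 44 per group.

44 per group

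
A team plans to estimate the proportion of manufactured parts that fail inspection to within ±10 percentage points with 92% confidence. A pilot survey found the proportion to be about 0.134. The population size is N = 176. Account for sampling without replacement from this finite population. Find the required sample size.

For a proportion with margin E = 0.1 at 92% confidence, z = 1.751.
n = p̂(1−p̂)(z/E)² = 0.134 × 0.866 × (1.751/0.1)² = 35.58 — call this n₀.
Finite-population correction with N = 176: n = n₀ / (1 + (n₀−1)/N) = 35.58 / 1.196 = 29.75
Round up: n = 30.

n = 30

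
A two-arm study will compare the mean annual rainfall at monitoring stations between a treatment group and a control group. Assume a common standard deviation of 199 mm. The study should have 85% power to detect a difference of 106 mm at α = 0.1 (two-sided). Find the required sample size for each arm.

51 per group

For two equal groups, n per group = 2·((z_{α/2} + z_β)·σ/δ)².
z_{α/2} = 1.645; z_β = 1.036 (power 85%).
n = 2 × (2.681 × 199 / 106)² = 2 × 25.33 = 50.66
Round up: n = 51 per group.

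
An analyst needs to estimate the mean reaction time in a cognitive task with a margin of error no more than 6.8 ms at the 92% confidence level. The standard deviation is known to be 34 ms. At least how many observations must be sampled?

n = 77

For a mean, the margin of error is E = z·σ/√n, so n = (zσ/E)².
At 92% confidence, z = 1.751.
n = (1.751 × 34 / 6.8)² = 76.65
Round up: n = 77.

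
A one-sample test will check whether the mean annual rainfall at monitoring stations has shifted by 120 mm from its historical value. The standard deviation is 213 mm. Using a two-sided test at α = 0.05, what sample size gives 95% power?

41

For a one-sample z-test, n = ((z_{α/2} + z_β)·σ/δ)².
z_{α/2} = 1.960 (two-sided α = 0.05); z_β = 1.645 (power 95% → β = 0.05).
n = (3.605 × 213 / 120)² = 40.95
Round up: n = 41.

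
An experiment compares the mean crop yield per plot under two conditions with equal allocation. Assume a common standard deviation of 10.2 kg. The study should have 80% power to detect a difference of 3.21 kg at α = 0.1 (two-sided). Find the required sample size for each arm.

For two equal groups, n per group = 2·((z_{α/2} + z_β)·σ/δ)².
z_{α/2} = 1.645; z_β = 0.842 (power 80%).
n = 2 × (2.487 × 10.2 / 3.21)² = 2 × 62.45 = 124.90
Round up: n = 125 per group.

125 per group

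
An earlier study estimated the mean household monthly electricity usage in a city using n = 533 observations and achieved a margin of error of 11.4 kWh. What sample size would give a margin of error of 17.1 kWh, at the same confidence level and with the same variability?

Margin of error scales as 1/√n, so n₂ = n₁·(E₁/E₂)².
n₂ = 533 × (11.4/17.1)² = 533 × 0.4444 = 236.87
Round up: n₂ = 237.

237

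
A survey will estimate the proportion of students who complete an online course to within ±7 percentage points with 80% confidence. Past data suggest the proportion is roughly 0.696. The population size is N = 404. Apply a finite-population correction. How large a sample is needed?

n = 61

For a proportion with margin E = 0.07 at 80% confidence, z = 1.282.
n = p̂(1−p̂)(z/E)² = 0.696 × 0.304 × (1.282/0.07)² = 70.97 — call this n₀.
Finite-population correction with N = 404: n = n₀ / (1 + (n₀−1)/N) = 70.97 / 1.173 = 60.50
Round up: n = 61.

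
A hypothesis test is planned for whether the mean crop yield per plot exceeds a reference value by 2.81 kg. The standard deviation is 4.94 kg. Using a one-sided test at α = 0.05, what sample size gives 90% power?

n = 27

For a one-sample z-test, n = ((z_α + z_β)·σ/δ)².
z_α = 1.645 (one-sided α = 0.05); z_β = 1.282 (power 90% → β = 0.1).
n = (2.927 × 4.94 / 2.81)² = 26.48
Round up: n = 27.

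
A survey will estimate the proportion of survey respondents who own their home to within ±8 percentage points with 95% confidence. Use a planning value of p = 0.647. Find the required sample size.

n = 138

For a proportion with margin E = 0.08 at 95% confidence, z = 1.960.
n = p̂(1−p̂)(z/E)² = 0.647 × 0.353 × (1.960/0.08)² = 137.09
Round up: n = 138.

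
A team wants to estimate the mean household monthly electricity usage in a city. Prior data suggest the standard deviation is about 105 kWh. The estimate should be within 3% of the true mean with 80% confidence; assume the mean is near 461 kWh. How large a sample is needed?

n = 95

For a mean, the margin of error is E = z·σ/√n, so n = (zσ/E)².
At 80% confidence, z = 1.282.
E = 3% of 461 = 13.83 kWh.
n = (1.282 × 105 / 13.83)² = 94.73
Round up: n = 95.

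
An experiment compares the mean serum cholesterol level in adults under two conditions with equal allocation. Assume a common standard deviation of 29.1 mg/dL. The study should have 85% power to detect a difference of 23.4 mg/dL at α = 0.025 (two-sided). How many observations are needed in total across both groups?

68 total

For two equal groups, n per group = 2·((z_{α/2} + z_β)·σ/δ)².
z_{α/2} = 2.241; z_β = 1.036 (power 85%).
n = 2 × (3.277 × 29.1 / 23.4)² = 2 × 16.61 = 33.22
Round up: n = 34 per group.
Total across both groups: 2 × 34 = 68.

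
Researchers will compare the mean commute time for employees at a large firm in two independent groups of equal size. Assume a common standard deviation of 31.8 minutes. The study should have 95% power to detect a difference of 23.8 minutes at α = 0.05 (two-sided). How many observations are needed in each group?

For two equal groups, n per group = 2·((z_{α/2} + z_β)·σ/δ)².
z_{α/2} = 1.960; z_β = 1.645 (power 95%).
n = 2 × (3.605 × 31.8 / 23.8)² = 2 × 23.20 = 46.40
Round up: n = 47 per group.

47 per group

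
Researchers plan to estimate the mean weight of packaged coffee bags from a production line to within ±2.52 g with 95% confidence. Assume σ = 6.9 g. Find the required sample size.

29

For a mean, the margin of error is E = z·σ/√n, so n = (zσ/E)².
At 95% confidence, z = 1.960.
n = (1.960 × 6.9 / 2.52)² = 28.80
Round up: n = 29.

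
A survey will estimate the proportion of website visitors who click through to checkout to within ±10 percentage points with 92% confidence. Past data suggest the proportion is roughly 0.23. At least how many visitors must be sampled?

55

For a proportion with margin E = 0.1 at 92% confidence, z = 1.751.
n = p̂(1−p̂)(z/E)² = 0.23 × 0.77 × (1.751/0.1)² = 54.30
Round up: n = 55.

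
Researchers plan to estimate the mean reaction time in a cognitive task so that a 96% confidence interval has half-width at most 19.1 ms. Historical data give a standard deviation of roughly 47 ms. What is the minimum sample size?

n = 26

For a mean, the margin of error is E = z·σ/√n, so n = (zσ/E)².
At 96% confidence, z = 2.054.
n = (2.054 × 47 / 19.1)² = 25.55
Round up: n = 26.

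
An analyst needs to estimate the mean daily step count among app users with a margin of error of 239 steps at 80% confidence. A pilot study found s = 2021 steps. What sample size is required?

118

For a mean, the margin of error is E = z·σ/√n, so n = (zσ/E)².
At 80% confidence, z = 1.282.
n = (1.282 × 2021 / 239)² = 117.52
Round up: n = 118.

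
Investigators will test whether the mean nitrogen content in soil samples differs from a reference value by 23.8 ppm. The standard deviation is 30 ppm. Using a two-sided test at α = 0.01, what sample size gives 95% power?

29

For a one-sample z-test, n = ((z_{α/2} + z_β)·σ/δ)².
z_{α/2} = 2.576 (two-sided α = 0.01); z_β = 1.645 (power 95% → β = 0.05).
n = (4.221 × 30 / 23.8)² = 28.31
Round up: n = 29.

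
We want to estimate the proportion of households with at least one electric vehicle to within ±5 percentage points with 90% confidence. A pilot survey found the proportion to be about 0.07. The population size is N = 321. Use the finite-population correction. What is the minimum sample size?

For a proportion with margin E = 0.05 at 90% confidence, z = 1.645.
n = p̂(1−p̂)(z/E)² = 0.07 × 0.93 × (1.645/0.05)² = 70.46 — call this n₀.
Finite-population correction with N = 321: n = n₀ / (1 + (n₀−1)/N) = 70.46 / 1.216 = 57.94
Round up: n = 58.

58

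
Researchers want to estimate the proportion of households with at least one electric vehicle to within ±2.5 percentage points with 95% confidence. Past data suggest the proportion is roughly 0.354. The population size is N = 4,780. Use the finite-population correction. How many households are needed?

1087

For a proportion with margin E = 0.025 at 95% confidence, z = 1.960.
n = p̂(1−p̂)(z/E)² = 0.354 × 0.646 × (1.960/0.025)² = 1405.62 — call this n₀.
Finite-population correction with N = 4,780: n = n₀ / (1 + (n₀−1)/N) = 1405.62 / 1.294 = 1086.26
Round up: n = 1087.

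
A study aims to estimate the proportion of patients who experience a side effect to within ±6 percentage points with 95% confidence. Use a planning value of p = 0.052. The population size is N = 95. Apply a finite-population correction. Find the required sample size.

For a proportion with margin E = 0.06 at 95% confidence, z = 1.960.
n = p̂(1−p̂)(z/E)² = 0.052 × 0.948 × (1.960/0.06)² = 52.60 — call this n₀.
Finite-population correction with N = 95: n = n₀ / (1 + (n₀−1)/N) = 52.60 / 1.543 = 34.09
Round up: n = 35.

n = 35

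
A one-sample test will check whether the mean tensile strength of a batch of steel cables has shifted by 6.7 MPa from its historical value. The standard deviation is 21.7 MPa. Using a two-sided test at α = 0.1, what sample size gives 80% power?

For a one-sample z-test, n = ((z_{α/2} + z_β)·σ/δ)².
z_{α/2} = 1.645 (two-sided α = 0.1); z_β = 0.842 (power 80% → β = 0.2).
n = (2.487 × 21.7 / 6.7)² = 64.88
Round up: n = 65.

65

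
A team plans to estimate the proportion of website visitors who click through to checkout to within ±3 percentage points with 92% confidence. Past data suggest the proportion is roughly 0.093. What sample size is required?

For a proportion with margin E = 0.03 at 92% confidence, z = 1.751.
n = p̂(1−p̂)(z/E)² = 0.093 × 0.907 × (1.751/0.03)² = 287.36
Round up: n = 288.

n = 288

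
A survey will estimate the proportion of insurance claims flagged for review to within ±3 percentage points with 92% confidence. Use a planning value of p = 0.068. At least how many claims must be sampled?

216

For a proportion with margin E = 0.03 at 92% confidence, z = 1.751.
n = p̂(1−p̂)(z/E)² = 0.068 × 0.932 × (1.751/0.03)² = 215.90
Round up: n = 216.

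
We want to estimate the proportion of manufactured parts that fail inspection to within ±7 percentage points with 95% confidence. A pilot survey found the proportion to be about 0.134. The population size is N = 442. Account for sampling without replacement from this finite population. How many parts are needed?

For a proportion with margin E = 0.07 at 95% confidence, z = 1.960.
n = p̂(1−p̂)(z/E)² = 0.134 × 0.866 × (1.960/0.07)² = 90.98 — call this n₀.
Finite-population correction with N = 442: n = n₀ / (1 + (n₀−1)/N) = 90.98 / 1.204 = 75.56
Round up: n = 76.

n = 76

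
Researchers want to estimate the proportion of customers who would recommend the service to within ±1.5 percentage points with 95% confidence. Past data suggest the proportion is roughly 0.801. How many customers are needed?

2722

For a proportion with margin E = 0.015 at 95% confidence, z = 1.960.
n = p̂(1−p̂)(z/E)² = 0.801 × 0.199 × (1.960/0.015)² = 2721.54
Round up: n = 2722.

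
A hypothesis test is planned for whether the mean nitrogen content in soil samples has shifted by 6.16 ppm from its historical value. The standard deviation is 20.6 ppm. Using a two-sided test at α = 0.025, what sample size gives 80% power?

For a one-sample z-test, n = ((z_{α/2} + z_β)·σ/δ)².
z_{α/2} = 2.241 (two-sided α = 0.025); z_β = 0.842 (power 80% → β = 0.2).
n = (3.083 × 20.6 / 6.16)² = 106.30
Round up: n = 107.

107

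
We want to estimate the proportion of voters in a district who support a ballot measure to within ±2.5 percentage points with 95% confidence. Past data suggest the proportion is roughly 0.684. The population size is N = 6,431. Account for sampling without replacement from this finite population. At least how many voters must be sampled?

1102

For a proportion with margin E = 0.025 at 95% confidence, z = 1.960.
n = p̂(1−p̂)(z/E)² = 0.684 × 0.316 × (1.960/0.025)² = 1328.54 — call this n₀.
Finite-population correction with N = 6,431: n = n₀ / (1 + (n₀−1)/N) = 1328.54 / 1.206 = 1101.61
Round up: n = 1102.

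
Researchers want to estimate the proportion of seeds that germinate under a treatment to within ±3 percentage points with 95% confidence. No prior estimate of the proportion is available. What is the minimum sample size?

1068

For a proportion with margin E = 0.03 at 95% confidence, z = 1.960.
With no prior estimate, use p = 0.5, which maximizes p(1−p) at 0.25.
n = 0.25 × (z/E)² = 0.25 × (1.960/0.03)² = 1067.11
Round up: n = 1068.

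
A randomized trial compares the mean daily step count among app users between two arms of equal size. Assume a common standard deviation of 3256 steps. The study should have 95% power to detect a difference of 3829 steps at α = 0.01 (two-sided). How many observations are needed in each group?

For two equal groups, n per group = 2·((z_{α/2} + z_β)·σ/δ)².
z_{α/2} = 2.576; z_β = 1.645 (power 95%).
n = 2 × (4.221 × 3256 / 3829)² = 2 × 12.88 = 25.76
Round up: n = 26 per group.

26 per group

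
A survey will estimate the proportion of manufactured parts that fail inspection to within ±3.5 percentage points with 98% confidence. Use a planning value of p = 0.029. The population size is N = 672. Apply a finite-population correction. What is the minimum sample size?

For a proportion with margin E = 0.035 at 98% confidence, z = 2.326.
n = p̂(1−p̂)(z/E)² = 0.029 × 0.971 × (2.326/0.035)² = 124.37 — call this n₀.
Finite-population correction with N = 672: n = n₀ / (1 + (n₀−1)/N) = 124.37 / 1.184 = 105.04
Round up: n = 106.

106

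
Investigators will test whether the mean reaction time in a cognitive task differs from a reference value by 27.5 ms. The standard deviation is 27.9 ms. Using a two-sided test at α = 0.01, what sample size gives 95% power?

19

For a one-sample z-test, n = ((z_{α/2} + z_β)·σ/δ)².
z_{α/2} = 2.576 (two-sided α = 0.01); z_β = 1.645 (power 95% → β = 0.05).
n = (4.221 × 27.9 / 27.5)² = 18.34
Round up: n = 19.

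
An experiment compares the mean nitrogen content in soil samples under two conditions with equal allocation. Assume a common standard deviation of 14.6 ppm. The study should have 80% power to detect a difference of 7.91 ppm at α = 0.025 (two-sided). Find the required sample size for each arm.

65 per group

For two equal groups, n per group = 2·((z_{α/2} + z_β)·σ/δ)².
z_{α/2} = 2.241; z_β = 0.842 (power 80%).
n = 2 × (3.083 × 14.6 / 7.91)² = 2 × 32.38 = 64.76
Round up: n = 65 per group.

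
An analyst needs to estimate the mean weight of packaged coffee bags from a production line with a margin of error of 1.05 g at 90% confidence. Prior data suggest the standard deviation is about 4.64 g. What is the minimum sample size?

For a mean, the margin of error is E = z·σ/√n, so n = (zσ/E)².
At 90% confidence, z = 1.645.
n = (1.645 × 4.64 / 1.05)² = 52.84
Round up: n = 53.

53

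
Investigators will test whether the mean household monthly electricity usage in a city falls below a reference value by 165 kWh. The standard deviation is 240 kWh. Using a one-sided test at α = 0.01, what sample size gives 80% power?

For a one-sample z-test, n = ((z_α + z_β)·σ/δ)².
z_α = 2.326 (one-sided α = 0.01); z_β = 0.842 (power 80% → β = 0.2).
n = (3.168 × 240 / 165)² = 21.23
Round up: n = 22.

n = 22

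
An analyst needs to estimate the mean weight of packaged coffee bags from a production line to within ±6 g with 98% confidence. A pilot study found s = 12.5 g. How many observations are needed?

n = 24

For a mean, the margin of error is E = z·σ/√n, so n = (zσ/E)².
At 98% confidence, z = 2.326.
n = (2.326 × 12.5 / 6)² = 23.48
Round up: n = 24.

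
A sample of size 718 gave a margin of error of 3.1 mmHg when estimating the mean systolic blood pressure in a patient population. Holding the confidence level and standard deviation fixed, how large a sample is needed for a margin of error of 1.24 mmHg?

Margin of error scales as 1/√n, so n₂ = n₁·(E₁/E₂)².
n₂ = 718 × (3.1/1.24)² = 718 × 6.25 = 4487.50
Round up: n₂ = 4488.

n = 4488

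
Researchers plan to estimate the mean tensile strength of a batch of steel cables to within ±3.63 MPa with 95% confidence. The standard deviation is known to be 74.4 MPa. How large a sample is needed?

1614

For a mean, the margin of error is E = z·σ/√n, so n = (zσ/E)².
At 95% confidence, z = 1.960.
n = (1.960 × 74.4 / 3.63)² = 1613.78
Round up: n = 1614.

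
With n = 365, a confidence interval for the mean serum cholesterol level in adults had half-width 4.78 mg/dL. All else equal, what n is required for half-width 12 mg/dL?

58

Margin of error scales as 1/√n, so n₂ = n₁·(E₁/E₂)².
n₂ = 365 × (4.78/12)² = 365 × 0.1587 = 57.93
Round up: n₂ = 58.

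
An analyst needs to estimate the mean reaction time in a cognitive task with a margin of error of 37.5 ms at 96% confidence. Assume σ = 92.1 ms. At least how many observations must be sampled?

For a mean, the margin of error is E = z·σ/√n, so n = (zσ/E)².
At 96% confidence, z = 2.054.
n = (2.054 × 92.1 / 37.5)² = 25.45
Round up: n = 26.

n = 26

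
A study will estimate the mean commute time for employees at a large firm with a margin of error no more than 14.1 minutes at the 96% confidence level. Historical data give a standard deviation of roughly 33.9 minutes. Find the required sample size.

For a mean, the margin of error is E = z·σ/√n, so n = (zσ/E)².
At 96% confidence, z = 2.054.
n = (2.054 × 33.9 / 14.1)² = 24.39
Round up: n = 25.

n = 25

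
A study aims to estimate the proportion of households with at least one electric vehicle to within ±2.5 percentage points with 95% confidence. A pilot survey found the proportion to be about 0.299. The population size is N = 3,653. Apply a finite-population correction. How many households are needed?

For a proportion with margin E = 0.025 at 95% confidence, z = 1.960.
n = p̂(1−p̂)(z/E)² = 0.299 × 0.701 × (1.960/0.025)² = 1288.31 — call this n₀.
Finite-population correction with N = 3,653: n = n₀ / (1 + (n₀−1)/N) = 1288.31 / 1.352 = 952.89
Round up: n = 953.

953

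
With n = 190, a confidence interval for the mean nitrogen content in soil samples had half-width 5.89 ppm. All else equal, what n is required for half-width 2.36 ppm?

1184

Margin of error scales as 1/√n, so n₂ = n₁·(E₁/E₂)².
n₂ = 190 × (5.89/2.36)² = 190 × 6.229 = 1183.51
Round up: n₂ = 1184.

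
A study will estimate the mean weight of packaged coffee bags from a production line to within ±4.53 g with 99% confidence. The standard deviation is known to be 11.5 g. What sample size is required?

For a mean, the margin of error is E = z·σ/√n, so n = (zσ/E)².
At 99% confidence, z = 2.576.
n = (2.576 × 11.5 / 4.53)² = 42.77
Round up: n = 43.

43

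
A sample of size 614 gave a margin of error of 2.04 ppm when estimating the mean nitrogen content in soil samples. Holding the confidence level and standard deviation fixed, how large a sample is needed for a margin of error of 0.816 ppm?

3838

Margin of error scales as 1/√n, so n₂ = n₁·(E₁/E₂)².
n₂ = 614 × (2.04/0.816)² = 614 × 6.25 = 3837.50
Round up: n₂ = 3838.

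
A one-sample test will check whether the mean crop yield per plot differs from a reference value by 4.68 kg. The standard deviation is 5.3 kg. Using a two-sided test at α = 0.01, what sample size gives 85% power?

17

For a one-sample z-test, n = ((z_{α/2} + z_β)·σ/δ)².
z_{α/2} = 2.576 (two-sided α = 0.01); z_β = 1.036 (power 85% → β = 0.15).
n = (3.612 × 5.3 / 4.68)² = 16.73
Round up: n = 17.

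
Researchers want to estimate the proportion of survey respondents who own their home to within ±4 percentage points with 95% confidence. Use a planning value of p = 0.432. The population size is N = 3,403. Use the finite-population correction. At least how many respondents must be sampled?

For a proportion with margin E = 0.04 at 95% confidence, z = 1.960.
n = p̂(1−p̂)(z/E)² = 0.432 × 0.568 × (1.960/0.04)² = 589.15 — call this n₀.
Finite-population correction with N = 3,403: n = n₀ / (1 + (n₀−1)/N) = 589.15 / 1.173 = 502.26
Round up: n = 503.

503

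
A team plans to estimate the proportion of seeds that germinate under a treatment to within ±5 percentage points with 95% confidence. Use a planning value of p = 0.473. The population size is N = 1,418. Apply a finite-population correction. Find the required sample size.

302

For a proportion with margin E = 0.05 at 95% confidence, z = 1.960.
n = p̂(1−p̂)(z/E)² = 0.473 × 0.527 × (1.960/0.05)² = 383.04 — call this n₀.
Finite-population correction with N = 1,418: n = n₀ / (1 + (n₀−1)/N) = 383.04 / 1.269 = 301.84
Round up: n = 302.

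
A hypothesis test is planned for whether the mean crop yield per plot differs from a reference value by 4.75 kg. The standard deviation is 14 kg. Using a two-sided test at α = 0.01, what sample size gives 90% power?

For a one-sample z-test, n = ((z_{α/2} + z_β)·σ/δ)².
z_{α/2} = 2.576 (two-sided α = 0.01); z_β = 1.282 (power 90% → β = 0.1).
n = (3.858 × 14 / 4.75)² = 129.30
Round up: n = 130.

130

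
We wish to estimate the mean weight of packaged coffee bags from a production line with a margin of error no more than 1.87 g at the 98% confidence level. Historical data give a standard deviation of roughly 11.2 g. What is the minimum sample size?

For a mean, the margin of error is E = z·σ/√n, so n = (zσ/E)².
At 98% confidence, z = 2.326.
n = (2.326 × 11.2 / 1.87)² = 194.08
Round up: n = 195.

n = 195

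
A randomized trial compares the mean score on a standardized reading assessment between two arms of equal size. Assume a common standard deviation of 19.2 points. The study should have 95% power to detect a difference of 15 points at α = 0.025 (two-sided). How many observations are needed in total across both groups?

For two equal groups, n per group = 2·((z_{α/2} + z_β)·σ/δ)².
z_{α/2} = 2.241; z_β = 1.645 (power 95%).
n = 2 × (3.886 × 19.2 / 15)² = 2 × 24.74 = 49.48
Round up: n = 50 per group.
Total across both groups: 2 × 50 = 100.

100 total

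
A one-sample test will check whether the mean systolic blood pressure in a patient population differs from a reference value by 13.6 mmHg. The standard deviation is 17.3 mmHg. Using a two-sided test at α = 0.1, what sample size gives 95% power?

For a one-sample z-test, n = ((z_{α/2} + z_β)·σ/δ)².
z_{α/2} = 1.645 (two-sided α = 0.1); z_β = 1.645 (power 95% → β = 0.05).
n = (3.290 × 17.3 / 13.6)² = 17.51
Round up: n = 18.

18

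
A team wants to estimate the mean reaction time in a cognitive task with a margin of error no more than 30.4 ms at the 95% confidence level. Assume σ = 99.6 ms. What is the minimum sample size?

For a mean, the margin of error is E = z·σ/√n, so n = (zσ/E)².
At 95% confidence, z = 1.960.
n = (1.960 × 99.6 / 30.4)² = 41.24
Round up: n = 42.

42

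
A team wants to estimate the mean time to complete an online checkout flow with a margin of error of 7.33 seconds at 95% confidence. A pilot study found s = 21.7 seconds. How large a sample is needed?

For a mean, the margin of error is E = z·σ/√n, so n = (zσ/E)².
At 95% confidence, z = 1.960.
n = (1.960 × 21.7 / 7.33)² = 33.67
Round up: n = 34.

n = 34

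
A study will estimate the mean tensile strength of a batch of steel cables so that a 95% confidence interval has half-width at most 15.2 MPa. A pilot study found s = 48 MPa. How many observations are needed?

39

For a mean, the margin of error is E = z·σ/√n, so n = (zσ/E)².
At 95% confidence, z = 1.960.
n = (1.960 × 48 / 15.2)² = 38.31
Round up: n = 39.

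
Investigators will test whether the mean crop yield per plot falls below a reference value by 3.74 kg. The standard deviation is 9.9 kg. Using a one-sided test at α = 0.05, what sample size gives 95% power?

76

For a one-sample z-test, n = ((z_α + z_β)·σ/δ)².
z_α = 1.645 (one-sided α = 0.05); z_β = 1.645 (power 95% → β = 0.05).
n = (3.290 × 9.9 / 3.74)² = 75.84
Round up: n = 76.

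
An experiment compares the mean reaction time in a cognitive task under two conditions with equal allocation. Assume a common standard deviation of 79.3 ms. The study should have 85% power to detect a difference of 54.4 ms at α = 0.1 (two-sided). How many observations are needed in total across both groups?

62 total

For two equal groups, n per group = 2·((z_{α/2} + z_β)·σ/δ)².
z_{α/2} = 1.645; z_β = 1.036 (power 85%).
n = 2 × (2.681 × 79.3 / 54.4)² = 2 × 15.27 = 30.54
Round up: n = 31 per group.
Total across both groups: 2 × 31 = 62.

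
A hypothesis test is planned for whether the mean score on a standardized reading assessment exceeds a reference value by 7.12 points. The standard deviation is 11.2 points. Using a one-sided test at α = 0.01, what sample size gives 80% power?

For a one-sample z-test, n = ((z_α + z_β)·σ/δ)².
z_α = 2.326 (one-sided α = 0.01); z_β = 0.842 (power 80% → β = 0.2).
n = (3.168 × 11.2 / 7.12)² = 24.83
Round up: n = 25.

n = 25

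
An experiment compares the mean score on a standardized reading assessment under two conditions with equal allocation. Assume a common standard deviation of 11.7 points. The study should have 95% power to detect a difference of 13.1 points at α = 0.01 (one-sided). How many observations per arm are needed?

For two equal groups, n per group = 2·((z_α + z_β)·σ/δ)².
z_α = 2.326; z_β = 1.645 (power 95%).
n = 2 × (3.971 × 11.7 / 13.1)² = 2 × 12.58 = 25.16
Round up: n = 26 per group.

26 per group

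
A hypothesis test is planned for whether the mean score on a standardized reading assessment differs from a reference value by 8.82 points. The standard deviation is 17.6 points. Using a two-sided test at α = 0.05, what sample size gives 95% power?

For a one-sample z-test, n = ((z_{α/2} + z_β)·σ/δ)².
z_{α/2} = 1.960 (two-sided α = 0.05); z_β = 1.645 (power 95% → β = 0.05).
n = (3.605 × 17.6 / 8.82)² = 51.75
Round up: n = 52.

52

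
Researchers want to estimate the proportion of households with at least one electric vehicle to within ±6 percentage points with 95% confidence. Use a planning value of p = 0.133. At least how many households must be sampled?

124

For a proportion with margin E = 0.06 at 95% confidence, z = 1.960.
n = p̂(1−p̂)(z/E)² = 0.133 × 0.867 × (1.960/0.06)² = 123.05
Round up: n = 124.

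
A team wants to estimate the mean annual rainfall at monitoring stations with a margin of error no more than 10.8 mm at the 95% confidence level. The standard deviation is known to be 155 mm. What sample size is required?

792

For a mean, the margin of error is E = z·σ/√n, so n = (zσ/E)².
At 95% confidence, z = 1.960.
n = (1.960 × 155 / 10.8)² = 791.28
Round up: n = 792.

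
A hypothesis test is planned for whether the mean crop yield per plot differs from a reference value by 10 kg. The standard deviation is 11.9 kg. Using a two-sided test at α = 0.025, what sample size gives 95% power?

For a one-sample z-test, n = ((z_{α/2} + z_β)·σ/δ)².
z_{α/2} = 2.241 (two-sided α = 0.025); z_β = 1.645 (power 95% → β = 0.05).
n = (3.886 × 11.9 / 10)² = 21.38
Round up: n = 22.

22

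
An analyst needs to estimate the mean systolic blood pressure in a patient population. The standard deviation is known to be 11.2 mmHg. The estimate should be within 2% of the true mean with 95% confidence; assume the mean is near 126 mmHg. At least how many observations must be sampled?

For a mean, the margin of error is E = z·σ/√n, so n = (zσ/E)².
At 95% confidence, z = 1.960.
E = 2% of 126 = 2.52 mmHg.
n = (1.960 × 11.2 / 2.52)² = 75.88
Round up: n = 76.

76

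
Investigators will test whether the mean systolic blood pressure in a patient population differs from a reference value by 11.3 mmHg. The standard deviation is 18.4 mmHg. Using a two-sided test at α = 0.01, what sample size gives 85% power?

For a one-sample z-test, n = ((z_{α/2} + z_β)·σ/δ)².
z_{α/2} = 2.576 (two-sided α = 0.01); z_β = 1.036 (power 85% → β = 0.15).
n = (3.612 × 18.4 / 11.3)² = 34.59
Round up: n = 35.

35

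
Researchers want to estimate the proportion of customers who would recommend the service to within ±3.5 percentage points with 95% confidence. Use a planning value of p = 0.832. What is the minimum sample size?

For a proportion with margin E = 0.035 at 95% confidence, z = 1.960.
n = p̂(1−p̂)(z/E)² = 0.832 × 0.168 × (1.960/0.035)² = 438.34
Round up: n = 439.

439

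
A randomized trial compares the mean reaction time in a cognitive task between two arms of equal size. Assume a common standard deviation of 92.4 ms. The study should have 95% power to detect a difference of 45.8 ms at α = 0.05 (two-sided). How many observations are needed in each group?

106 per group

For two equal groups, n per group = 2·((z_{α/2} + z_β)·σ/δ)².
z_{α/2} = 1.960; z_β = 1.645 (power 95%).
n = 2 × (3.605 × 92.4 / 45.8)² = 2 × 52.90 = 105.80
Round up: n = 106 per group.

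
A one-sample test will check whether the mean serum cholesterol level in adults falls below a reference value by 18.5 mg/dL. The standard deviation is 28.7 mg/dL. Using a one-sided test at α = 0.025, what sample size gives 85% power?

For a one-sample z-test, n = ((z_α + z_β)·σ/δ)².
z_α = 1.960 (one-sided α = 0.025); z_β = 1.036 (power 85% → β = 0.15).
n = (2.996 × 28.7 / 18.5)² = 21.60
Round up: n = 22.

22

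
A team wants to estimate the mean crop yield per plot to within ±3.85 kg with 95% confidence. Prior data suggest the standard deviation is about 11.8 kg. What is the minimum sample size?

For a mean, the margin of error is E = z·σ/√n, so n = (zσ/E)².
At 95% confidence, z = 1.960.
n = (1.960 × 11.8 / 3.85)² = 36.09
Round up: n = 37.

37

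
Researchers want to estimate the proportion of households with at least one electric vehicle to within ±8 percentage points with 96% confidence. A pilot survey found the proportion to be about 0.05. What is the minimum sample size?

n = 32

For a proportion with margin E = 0.08 at 96% confidence, z = 2.054.
n = p̂(1−p̂)(z/E)² = 0.05 × 0.95 × (2.054/0.08)² = 31.31
Round up: n = 32.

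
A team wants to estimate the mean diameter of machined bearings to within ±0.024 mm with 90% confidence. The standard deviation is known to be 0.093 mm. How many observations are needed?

For a mean, the margin of error is E = z·σ/√n, so n = (zσ/E)².
At 90% confidence, z = 1.645.
n = (1.645 × 0.093 / 0.024)² = 40.63
Round up: n = 41.

41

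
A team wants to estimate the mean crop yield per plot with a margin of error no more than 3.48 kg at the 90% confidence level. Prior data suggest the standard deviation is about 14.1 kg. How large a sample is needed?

For a mean, the margin of error is E = z·σ/√n, so n = (zσ/E)².
At 90% confidence, z = 1.645.
n = (1.645 × 14.1 / 3.48)² = 44.42
Round up: n = 45.

45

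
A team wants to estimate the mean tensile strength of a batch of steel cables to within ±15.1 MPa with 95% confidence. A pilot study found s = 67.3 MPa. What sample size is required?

For a mean, the margin of error is E = z·σ/√n, so n = (zσ/E)².
At 95% confidence, z = 1.960.
n = (1.960 × 67.3 / 15.1)² = 76.31
Round up: n = 77.

n = 77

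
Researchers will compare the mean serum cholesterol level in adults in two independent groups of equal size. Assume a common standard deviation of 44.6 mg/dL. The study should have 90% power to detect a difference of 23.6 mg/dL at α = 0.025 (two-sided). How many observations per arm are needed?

89 per group

For two equal groups, n per group = 2·((z_{α/2} + z_β)·σ/δ)².
z_{α/2} = 2.241; z_β = 1.282 (power 90%).
n = 2 × (3.523 × 44.6 / 23.6)² = 2 × 44.33 = 88.66
Round up: n = 89 per group.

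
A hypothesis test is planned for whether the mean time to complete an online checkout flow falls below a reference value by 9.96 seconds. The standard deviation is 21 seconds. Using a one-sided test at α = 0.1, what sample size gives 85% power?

24

For a one-sample z-test, n = ((z_α + z_β)·σ/δ)².
z_α = 1.282 (one-sided α = 0.1); z_β = 1.036 (power 85% → β = 0.15).
n = (2.318 × 21 / 9.96)² = 23.89
Round up: n = 24.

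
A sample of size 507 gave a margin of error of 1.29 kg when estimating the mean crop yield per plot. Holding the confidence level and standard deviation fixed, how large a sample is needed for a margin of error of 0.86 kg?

n = 1141

Margin of error scales as 1/√n, so n₂ = n₁·(E₁/E₂)².
n₂ = 507 × (1.29/0.86)² = 507 × 2.25 = 1140.75
Round up: n₂ = 1141.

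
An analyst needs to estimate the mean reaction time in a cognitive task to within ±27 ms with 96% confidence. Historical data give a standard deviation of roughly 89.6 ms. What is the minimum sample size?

For a mean, the margin of error is E = z·σ/√n, so n = (zσ/E)².
At 96% confidence, z = 2.054.
n = (2.054 × 89.6 / 27)² = 46.46
Round up: n = 47.

n = 47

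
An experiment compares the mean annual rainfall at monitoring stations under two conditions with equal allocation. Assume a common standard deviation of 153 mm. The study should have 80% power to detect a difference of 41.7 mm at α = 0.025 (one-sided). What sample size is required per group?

212 per group

For two equal groups, n per group = 2·((z_α + z_β)·σ/δ)².
z_α = 1.960; z_β = 0.842 (power 80%).
n = 2 × (2.802 × 153 / 41.7)² = 2 × 105.69 = 211.38
Round up: n = 212 per group.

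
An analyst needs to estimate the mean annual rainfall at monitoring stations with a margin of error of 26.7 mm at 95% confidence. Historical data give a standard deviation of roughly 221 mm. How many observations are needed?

For a mean, the margin of error is E = z·σ/√n, so n = (zσ/E)².
At 95% confidence, z = 1.960.
n = (1.960 × 221 / 26.7)² = 263.19
Round up: n = 264.

264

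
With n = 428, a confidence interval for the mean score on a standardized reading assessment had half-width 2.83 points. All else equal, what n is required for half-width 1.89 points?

960

Margin of error scales as 1/√n, so n₂ = n₁·(E₁/E₂)².
n₂ = 428 × (2.83/1.89)² = 428 × 2.242 = 959.58
Round up: n₂ = 960.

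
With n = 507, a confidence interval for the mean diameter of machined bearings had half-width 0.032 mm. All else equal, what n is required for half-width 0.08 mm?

Margin of error scales as 1/√n, so n₂ = n₁·(E₁/E₂)².
n₂ = 507 × (0.032/0.08)² = 507 × 0.16 = 81.12
Round up: n₂ = 82.

n = 82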